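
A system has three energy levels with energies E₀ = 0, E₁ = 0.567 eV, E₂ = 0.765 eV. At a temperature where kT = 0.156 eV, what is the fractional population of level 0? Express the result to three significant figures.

Eᵢ/kT = 0, 3.6346, 4.9038.
Z = Σ e^(−Eᵢ/kT) = e^(−0) + e^(−3.6346) + e^(−4.9038) = 1.0000 + 0.026394 + 0.0074183 = 1.0338.
P₀ = e^(−E₀/kT) / Z = 1.0000/1.0338 = 0.967.

0.967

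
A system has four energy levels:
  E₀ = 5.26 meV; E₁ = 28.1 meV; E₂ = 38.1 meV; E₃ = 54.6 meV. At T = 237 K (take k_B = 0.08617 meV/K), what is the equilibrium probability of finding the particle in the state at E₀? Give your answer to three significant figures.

k_BT = 0.08617 × 237 K = 20.422 meV.
Eᵢ/kT = 0.25757, 1.3760, 1.8656, 2.6736.
Z = Σ e^(−Eᵢ/kT) = e^(−0.25757) + e^(−1.3760) + e^(−1.8656) + e^(−2.6736) = 0.77293 + 0.25259 + 0.15480 + 0.069003 = 1.2493.
P₀ = e^(−E₀/kT) / Z = 0.77293/1.2493 = 0.619.

0.619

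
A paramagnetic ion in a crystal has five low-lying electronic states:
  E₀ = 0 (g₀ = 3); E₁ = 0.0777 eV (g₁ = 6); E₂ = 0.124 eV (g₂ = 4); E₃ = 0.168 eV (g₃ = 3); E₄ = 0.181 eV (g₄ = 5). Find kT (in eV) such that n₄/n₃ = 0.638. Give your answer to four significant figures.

0.01354 eV

n₄/n₃ = (g₄/g₃) exp[−(E₄−E₃)/kT] = 0.638.
⇒ (E₄−E₃)/kT = ln((5/3)/0.638) = ln(2.61233) = 0.960243.
kT = 0.013 eV / 0.960243 = 0.01354 eV.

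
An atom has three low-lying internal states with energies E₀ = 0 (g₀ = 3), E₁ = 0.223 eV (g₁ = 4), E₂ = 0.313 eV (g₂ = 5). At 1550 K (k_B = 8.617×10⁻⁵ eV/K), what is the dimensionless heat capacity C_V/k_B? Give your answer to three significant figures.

0.802

k_BT = 8.617×10⁻⁵ × 1550 K = 0.13356 eV.
Eᵢ/kT = 0, 1.6697, 2.3435.
Z = Σ gᵢe^(−Eᵢ/kT) = 3·e^(−0) + 4·e^(−1.6697) + 5·e^(−2.3435) = 3.0000 + 0.75321 + 0.47996 = 4.2332.
⟨E⟩ = 0.075166 eV, ⟨E²⟩ = 0.019956 eV².
C_V/k_B = (⟨E²⟩ − ⟨E⟩²)/(kT)² = (0.019956 − 0.0056499)/0.017838 = 0.802.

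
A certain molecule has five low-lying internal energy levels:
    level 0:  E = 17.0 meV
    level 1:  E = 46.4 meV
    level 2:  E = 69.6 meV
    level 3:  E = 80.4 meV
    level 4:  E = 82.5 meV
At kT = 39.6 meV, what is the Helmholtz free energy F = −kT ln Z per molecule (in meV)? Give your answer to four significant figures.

Eᵢ/kT = 0.429293, 1.17172, 1.75758, 2.03030, 2.08333.
Z = Σ e^(−Eᵢ/kT) = e^(−0.429293) + e^(−1.17172) + e^(−1.75758) + e^(−2.03030) + e^(−2.08333) = 0.650969 + 0.309834 + 0.172462 + 0.131296 + 0.124515 = 1.38908.
F = −kT ln Z = −39.6 × ln(1.38908) = −39.6 × 0.328642 = -13.01 meV.

-13.01 meV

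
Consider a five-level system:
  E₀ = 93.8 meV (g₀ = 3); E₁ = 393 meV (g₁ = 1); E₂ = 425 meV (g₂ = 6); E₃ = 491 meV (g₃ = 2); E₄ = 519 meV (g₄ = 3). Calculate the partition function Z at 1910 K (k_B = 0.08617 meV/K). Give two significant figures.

Z = 2.5

k_BT = 0.08617 × 1910 K = 164.6 meV.
Eᵢ/kT = 0.5699, 2.388, 2.582, 2.983, 3.153.
Z = Σ gᵢe^(−Eᵢ/kT) = 3·e^(−0.5699) + 1·e^(−2.388) + 6·e^(−2.582) + 2·e^(−2.983) + 3·e^(−3.153) = 1.697 + 0.09181 + 0.4537 + 0.1013 + 0.1282 = 2.472.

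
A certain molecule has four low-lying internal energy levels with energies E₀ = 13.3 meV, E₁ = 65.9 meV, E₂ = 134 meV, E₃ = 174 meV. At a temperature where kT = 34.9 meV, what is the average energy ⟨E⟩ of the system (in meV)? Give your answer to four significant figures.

26.81 meV

Eᵢ/kT = 0.381089, 1.88825, 3.83954, 4.98567.
Z = Σ e^(−Eᵢ/kT) = e^(−0.381089) + e^(−1.88825) + e^(−3.83954) + e^(−4.98567) = 0.683117 + 0.151336 + 0.0215035 + 0.00683520 = 0.862792.
⟨E⟩ = Σ Eᵢ e^(−Eᵢ/kT) / Z = (13.3·0.683117 + 65.9·0.151336 + 134·0.0215035 + 174·0.00683520) / 0.862792 = 26.81 meV.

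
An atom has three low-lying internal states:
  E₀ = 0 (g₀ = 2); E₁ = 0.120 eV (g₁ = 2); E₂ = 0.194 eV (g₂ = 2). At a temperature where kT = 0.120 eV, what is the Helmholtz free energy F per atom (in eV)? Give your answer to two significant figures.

Eᵢ/kT = 0, 1.000, 1.617.
Z = Σ gᵢe^(−Eᵢ/kT) = 2·e^(−0) + 2·e^(−1.000) + 2·e^(−1.617) = 2.000 + 0.7358 + 0.3970 = 3.133.
F = −kT ln Z = −0.120 × ln(3.133) = −0.120 × 1.142 = -0.14 eV.

-0.14 eV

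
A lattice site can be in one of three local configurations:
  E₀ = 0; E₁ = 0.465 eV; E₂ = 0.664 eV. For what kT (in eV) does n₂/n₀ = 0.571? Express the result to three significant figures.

1.18 eV

n₂/n₀ = exp[−(E₂−E₀)/kT] = 0.571.
⇒ (E₂−E₀)/kT = ln(1/0.571) = ln(1.7513) = 0.56036.
kT = 0.664 eV / 0.56036 = 1.18 eV.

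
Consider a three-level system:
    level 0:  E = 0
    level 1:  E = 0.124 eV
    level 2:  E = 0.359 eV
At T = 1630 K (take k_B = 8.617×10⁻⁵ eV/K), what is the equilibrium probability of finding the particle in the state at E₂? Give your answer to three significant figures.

0.0521

k_BT = 8.617×10⁻⁵ × 1630 K = 0.14046 eV.
Eᵢ/kT = 0, 0.88281, 2.5559.
Z = Σ e^(−Eᵢ/kT) = e^(−0) + e^(−0.88281) + e^(−2.5559) = 1.0000 + 0.41362 + 0.077622 = 1.4912.
P₂ = e^(−E₂/kT) / Z = 0.077622/1.4912 = 0.0521.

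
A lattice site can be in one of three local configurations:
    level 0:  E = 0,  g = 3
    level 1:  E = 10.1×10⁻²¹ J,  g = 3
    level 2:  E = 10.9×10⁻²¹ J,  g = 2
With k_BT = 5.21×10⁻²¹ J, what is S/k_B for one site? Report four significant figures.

Eᵢ/kT = 0, 1.93858, 2.09213.
Z = Σ gᵢe^(−Eᵢ/kT) = 3·e^(−0) + 3·e^(−1.93858) + 2·e^(−2.09213) = 3.00000 + 0.431724 + 0.246848 = 3.67857.
⟨E⟩ = Σ EᵢPᵢ = 1.91679 ×10⁻²¹ J.
S/k_B = ln Z + ⟨E⟩/kT = ln(3.67857) + 1.91679/5.21 = 1.30252 + 0.367906 = 1.670.

1.670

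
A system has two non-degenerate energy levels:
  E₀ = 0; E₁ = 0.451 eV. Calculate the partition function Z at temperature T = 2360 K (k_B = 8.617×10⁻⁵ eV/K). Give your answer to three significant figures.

Z = 1.11

k_BT = 8.617×10⁻⁵ × 2360 K = 0.20336 eV.
Eᵢ/kT = 0, 2.2177.
Z = Σ e^(−Eᵢ/kT) = e^(−0) + e^(−2.2177) = 1.0000 + 0.10886 = 1.1089.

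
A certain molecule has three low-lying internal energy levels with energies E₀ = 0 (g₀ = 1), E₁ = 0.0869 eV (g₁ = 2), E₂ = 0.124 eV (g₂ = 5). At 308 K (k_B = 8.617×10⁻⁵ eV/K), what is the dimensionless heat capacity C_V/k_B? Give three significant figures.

1.46

k_BT = 8.617×10⁻⁵ × 308 K = 0.026540 eV.
Eᵢ/kT = 0, 3.2743, 4.6722.
Z = Σ gᵢe^(−Eᵢ/kT) = 1·e^(−0) + 2·e^(−3.2743) + 5·e^(−4.6722) = 1.0000 + 0.075687 + 0.046758 = 1.1224.
⟨E⟩ = 0.011026 eV, ⟨E²⟩ = 0.0011498 eV².
C_V/k_B = (⟨E²⟩ − ⟨E⟩²)/(kT)² = (0.0011498 − 0.00012157)/0.00070437 = 1.46.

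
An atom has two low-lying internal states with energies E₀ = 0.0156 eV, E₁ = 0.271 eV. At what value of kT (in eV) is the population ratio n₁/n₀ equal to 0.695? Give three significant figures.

0.702 eV

n₁/n₀ = exp[−(E₁−E₀)/kT] = 0.695.
⇒ (E₁−E₀)/kT = ln(1/0.695) = ln(1.4388) = 0.36381.
kT = 0.2554 eV / 0.36381 = 0.702 eV.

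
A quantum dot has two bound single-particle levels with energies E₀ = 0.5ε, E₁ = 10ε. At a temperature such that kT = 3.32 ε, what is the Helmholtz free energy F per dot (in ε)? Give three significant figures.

0.315 ε

Eᵢ/kT = 0.15060, 3.0120.
Z = Σ e^(−Eᵢ/kT) = e^(−0.15060) + e^(−3.0120) = 0.86019 + 0.049193 = 0.90938.
F = −kT ln Z = −3.32 × ln(0.90938) = −3.32 × -0.094992 = 0.315 ε.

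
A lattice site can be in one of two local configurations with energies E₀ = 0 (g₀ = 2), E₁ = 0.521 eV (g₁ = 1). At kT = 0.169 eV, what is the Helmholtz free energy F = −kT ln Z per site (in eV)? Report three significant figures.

Eᵢ/kT = 0, 3.0828.
Z = Σ gᵢe^(−Eᵢ/kT) = 2·e^(−0) + 1·e^(−3.0828) = 2.0000 + 0.045831 = 2.0458.
F = −kT ln Z = −0.169 × ln(2.0458) = −0.169 × 0.71579 = -0.121 eV.

-0.121 eV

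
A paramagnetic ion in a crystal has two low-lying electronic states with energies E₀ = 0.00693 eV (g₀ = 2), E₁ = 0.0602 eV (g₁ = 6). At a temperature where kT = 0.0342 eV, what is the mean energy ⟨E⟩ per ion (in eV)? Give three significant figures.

0.0276 eV

Eᵢ/kT = 0.20263, 1.7602.
Z = Σ gᵢe^(−Eᵢ/kT) = 2·e^(−0.20263) + 6·e^(−1.7602) = 1.6332 + 1.0321 = 2.6653.
⟨E⟩ = Σ Eᵢ gᵢe^(−Eᵢ/kT) / Z = (0.00693·1.6332 + 0.0602·1.0321) / 2.6653 = 0.0276 eV.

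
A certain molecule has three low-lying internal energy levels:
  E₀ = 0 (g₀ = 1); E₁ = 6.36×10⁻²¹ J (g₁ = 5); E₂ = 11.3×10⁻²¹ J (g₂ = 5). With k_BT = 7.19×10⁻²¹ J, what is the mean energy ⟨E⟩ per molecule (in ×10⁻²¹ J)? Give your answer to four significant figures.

Eᵢ/kT = 0, 0.884562, 1.57163.
Z = Σ gᵢe^(−Eᵢ/kT) = 1·e^(−0) + 5·e^(−0.884562) + 5·e^(−1.57163) = 1.00000 + 2.06447 + 1.03853 = 4.10300.
⟨E⟩ = Σ Eᵢ gᵢe^(−Eᵢ/kT) / Z = (0·1.00000 + 6.36·2.06447 + 11.3·1.03853) / 4.10300 = 6.060 ×10⁻²¹ J.

6.060 ×10⁻²¹ J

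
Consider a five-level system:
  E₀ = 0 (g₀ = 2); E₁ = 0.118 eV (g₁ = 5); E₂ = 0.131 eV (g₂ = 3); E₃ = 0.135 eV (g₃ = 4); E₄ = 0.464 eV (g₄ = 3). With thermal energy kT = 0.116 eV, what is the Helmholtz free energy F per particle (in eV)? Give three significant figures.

-0.209 eV

Eᵢ/kT = 0, 1.0172, 1.1293, 1.1638, 4.0000.
Z = Σ gᵢe^(−Eᵢ/kT) = 2·e^(−0) + 5·e^(−1.0172) + 3·e^(−1.1293) + 4·e^(−1.1638) + 3·e^(−4.0000) = 2.0000 + 1.8080 + 0.96978 + 1.2492 + 0.054947 = 6.0819.
F = −kT ln Z = −0.116 × ln(6.0819) = −0.116 × 1.8053 = -0.209 eV.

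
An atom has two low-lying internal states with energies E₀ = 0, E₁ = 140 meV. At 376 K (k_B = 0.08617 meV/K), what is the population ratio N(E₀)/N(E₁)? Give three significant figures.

k_BT = 0.08617 × 376 K = 32.400 meV.
n₀/n₁ = exp[−(E₀−E₁)/kT] = exp(−(-140 meV)/(32.400 meV)) = exp(4.3210) = 75.3.

75.3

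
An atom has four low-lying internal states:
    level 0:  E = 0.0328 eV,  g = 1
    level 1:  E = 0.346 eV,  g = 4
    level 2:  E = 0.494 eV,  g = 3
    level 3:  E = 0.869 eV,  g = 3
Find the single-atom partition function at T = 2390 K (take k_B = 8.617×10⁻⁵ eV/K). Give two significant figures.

Z = 1.9

k_BT = 8.617×10⁻⁵ × 2390 K = 0.2059 eV.
Eᵢ/kT = 0.1593, 1.680, 2.399, 4.220.
Z = Σ gᵢe^(−Eᵢ/kT) = 1·e^(−0.1593) + 4·e^(−1.680) + 3·e^(−2.399) + 3·e^(−4.220) = 0.8527 + 0.7455 + 0.2724 + 0.04410 = 1.915.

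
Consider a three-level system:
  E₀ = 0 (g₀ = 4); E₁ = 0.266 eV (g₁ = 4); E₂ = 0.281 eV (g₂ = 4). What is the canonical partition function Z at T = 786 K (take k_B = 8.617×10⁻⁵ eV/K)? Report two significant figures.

Z = 4.1

k_BT = 8.617×10⁻⁵ × 786 K = 0.06773 eV.
Eᵢ/kT = 0, 3.927, 4.149.
Z = Σ gᵢe^(−Eᵢ/kT) = 4·e^(−0) + 4·e^(−3.927) + 4·e^(−4.149) = 4.000 + 0.07881 + 0.06312 = 4.142.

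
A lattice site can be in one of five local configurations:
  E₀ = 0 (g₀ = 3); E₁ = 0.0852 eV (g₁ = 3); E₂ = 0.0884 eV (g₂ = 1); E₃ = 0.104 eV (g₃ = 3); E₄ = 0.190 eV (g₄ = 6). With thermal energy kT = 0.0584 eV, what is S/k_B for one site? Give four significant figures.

Eᵢ/kT = 0, 1.45890, 1.51370, 1.78082, 3.25342.
Z = Σ gᵢe^(−Eᵢ/kT) = 3·e^(−0) + 3·e^(−1.45890) + 1·e^(−1.51370) + 3·e^(−1.78082) + 6·e^(−3.25342) = 3.00000 + 0.697476 + 0.220094 + 0.505500 + 0.231851 = 4.65492.
⟨E⟩ = Σ EᵢPᵢ = 0.0377031 eV.
S/k_B = ln Z + ⟨E⟩/kT = ln(4.65492) + 0.0377031/0.0584 = 1.53792 + 0.645601 = 2.184.

2.184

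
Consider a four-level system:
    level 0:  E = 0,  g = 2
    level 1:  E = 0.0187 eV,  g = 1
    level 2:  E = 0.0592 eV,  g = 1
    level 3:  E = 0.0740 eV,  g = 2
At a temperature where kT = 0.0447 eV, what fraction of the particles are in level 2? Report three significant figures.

0.0804

Eᵢ/kT = 0, 0.41834, 1.3244, 1.6555.
Z = Σ gᵢe^(−Eᵢ/kT) = 2·e^(−0) + 1·e^(−0.41834) + 1·e^(−1.3244) + 2·e^(−1.6555) = 2.0000 + 0.65814 + 0.26596 + 0.38199 = 3.3061.
P₂ = g₂ e^(−E₂/kT) / Z = 0.26596/3.3061 = 0.0804.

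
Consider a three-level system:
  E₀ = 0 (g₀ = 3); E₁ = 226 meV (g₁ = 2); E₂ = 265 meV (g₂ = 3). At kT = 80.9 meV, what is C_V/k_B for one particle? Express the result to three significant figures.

Eᵢ/kT = 0, 2.7936, 3.2756.
Z = Σ gᵢe^(−Eᵢ/kT) = 3·e^(−0) + 2·e^(−2.7936) + 3·e^(−3.2756) = 3.0000 + 0.12240 + 0.11338 = 3.2358.
⟨E⟩ = 17.834 meV, ⟨E²⟩ = 4392.7 meV².
C_V/k_B = (⟨E²⟩ − ⟨E⟩²)/(kT)² = (4392.7 − 318.05)/6544.8 = 0.623.

0.623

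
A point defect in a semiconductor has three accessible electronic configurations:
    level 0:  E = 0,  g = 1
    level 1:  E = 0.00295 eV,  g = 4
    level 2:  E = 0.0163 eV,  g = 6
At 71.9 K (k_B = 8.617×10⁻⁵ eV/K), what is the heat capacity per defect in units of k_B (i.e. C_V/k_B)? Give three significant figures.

0.557

k_BT = 8.617×10⁻⁵ × 71.9 K = 0.0061956 eV.
Eᵢ/kT = 0, 0.47614, 2.6309.
Z = Σ gᵢe^(−Eᵢ/kT) = 1·e^(−0) + 4·e^(−0.47614) + 6·e^(−2.6309) = 1.0000 + 2.4847 + 0.43208 = 3.9168.
⟨E⟩ = 0.0036695 eV, ⟨E²⟩ = 0.000034830 eV².
C_V/k_B = (⟨E²⟩ − ⟨E⟩²)/(kT)² = (0.000034830 − 0.000013465)/0.000038385 = 0.557.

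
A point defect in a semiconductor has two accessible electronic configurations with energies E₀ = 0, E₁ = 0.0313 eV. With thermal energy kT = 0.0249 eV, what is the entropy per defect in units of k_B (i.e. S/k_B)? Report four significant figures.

0.5288

Eᵢ/kT = 0, 1.25703.
Z = Σ e^(−Eᵢ/kT) = e^(−0) + e^(−1.25703) = 1.00000 + 0.284498 = 1.28450.
⟨E⟩ = Σ EᵢPᵢ = 0.00693249 eV.
S/k_B = ln Z + ⟨E⟩/kT = ln(1.28450) + 0.00693249/0.0249 = 0.250370 + 0.278413 = 0.5288.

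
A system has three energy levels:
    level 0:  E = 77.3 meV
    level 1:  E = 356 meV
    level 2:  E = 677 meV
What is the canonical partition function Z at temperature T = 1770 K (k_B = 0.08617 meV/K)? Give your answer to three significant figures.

k_BT = 0.08617 × 1770 K = 152.52 meV.
Eᵢ/kT = 0.50682, 2.3341, 4.4388.
Z = Σ e^(−Eᵢ/kT) = e^(−0.50682) + e^(−2.3341) + e^(−4.4388) = 0.60241 + 0.096898 + 0.011810 = 0.71112.

Z = 0.711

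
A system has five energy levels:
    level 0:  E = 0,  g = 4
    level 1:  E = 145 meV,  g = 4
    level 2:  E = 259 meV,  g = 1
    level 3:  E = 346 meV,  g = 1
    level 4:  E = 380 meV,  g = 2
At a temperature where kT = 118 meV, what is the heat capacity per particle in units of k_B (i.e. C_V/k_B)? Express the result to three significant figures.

Eᵢ/kT = 0, 1.2288, 2.1949, 2.9322, 3.2203.
Z = Σ gᵢe^(−Eᵢ/kT) = 4·e^(−0) + 4·e^(−1.2288) + 1·e^(−2.1949) + 1·e^(−2.9322) + 2·e^(−3.2203) = 4.0000 + 1.1706 + 0.11137 + 0.053280 + 0.079886 = 5.4151.
⟨E⟩ = 45.682 meV, ⟨E²⟩ = 9232.8 meV².
C_V/k_B = (⟨E²⟩ − ⟨E⟩²)/(kT)² = (9232.8 − 2086.8)/13924 = 0.513.

0.513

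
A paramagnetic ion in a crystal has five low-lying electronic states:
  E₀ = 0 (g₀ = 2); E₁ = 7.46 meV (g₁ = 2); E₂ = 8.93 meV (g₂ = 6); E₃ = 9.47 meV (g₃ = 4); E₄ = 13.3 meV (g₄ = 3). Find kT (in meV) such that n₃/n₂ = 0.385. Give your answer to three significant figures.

n₃/n₂ = (g₃/g₂) exp[−(E₃−E₂)/kT] = 0.385.
⇒ (E₃−E₂)/kT = ln((4/6)/0.385) = ln(1.7316) = 0.54905.
kT = 0.54 meV / 0.54905 = 0.984 meV.

0.984 meV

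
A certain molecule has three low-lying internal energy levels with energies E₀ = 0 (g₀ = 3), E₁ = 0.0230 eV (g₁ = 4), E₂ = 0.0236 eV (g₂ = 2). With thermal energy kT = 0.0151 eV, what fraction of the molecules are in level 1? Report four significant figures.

Eᵢ/kT = 0, 1.52318, 1.56291.
Z = Σ gᵢe^(−Eᵢ/kT) = 3·e^(−0) + 4·e^(−1.52318) + 2·e^(−1.56291) = 3.00000 + 0.872070 + 0.419051 = 4.29112.
P₁ = g₁ e^(−E₁/kT) / Z = 0.872070/4.29112 = 0.2032.

0.2032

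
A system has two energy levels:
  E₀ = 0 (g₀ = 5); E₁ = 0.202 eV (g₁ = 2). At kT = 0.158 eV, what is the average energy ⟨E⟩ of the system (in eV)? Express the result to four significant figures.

0.02024 eV

Eᵢ/kT = 0, 1.27848.
Z = Σ gᵢe^(−Eᵢ/kT) = 5·e^(−0) + 2·e^(−1.27848) = 5.00000 + 0.556920 = 5.55692.
⟨E⟩ = Σ Eᵢ gᵢe^(−Eᵢ/kT) / Z = (0·5.00000 + 0.202·0.556920) / 5.55692 = 0.02024 eV.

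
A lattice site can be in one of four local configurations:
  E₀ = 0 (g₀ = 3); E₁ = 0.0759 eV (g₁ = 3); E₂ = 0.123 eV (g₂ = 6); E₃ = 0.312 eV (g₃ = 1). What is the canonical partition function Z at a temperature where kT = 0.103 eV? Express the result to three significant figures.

Z = 6.30

Eᵢ/kT = 0, 0.73689, 1.1942, 3.0291.
Z = Σ gᵢe^(−Eᵢ/kT) = 3·e^(−0) + 3·e^(−0.73689) + 6·e^(−1.1942) + 1·e^(−3.0291) = 3.0000 + 1.4358 + 1.8177 + 0.048359 = 6.3019.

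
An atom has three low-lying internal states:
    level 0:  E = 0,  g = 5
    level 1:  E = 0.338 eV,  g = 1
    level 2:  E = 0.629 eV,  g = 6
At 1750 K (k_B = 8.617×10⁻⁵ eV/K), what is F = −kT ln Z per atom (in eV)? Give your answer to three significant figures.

-0.249 eV

k_BT = 8.617×10⁻⁵ × 1750 K = 0.15080 eV.
Eᵢ/kT = 0, 2.2414, 4.1711.
Z = Σ gᵢe^(−Eᵢ/kT) = 5·e^(−0) + 1·e^(−2.2414) + 6·e^(−4.1711) = 5.0000 + 0.10631 + 0.092612 = 5.1989.
F = −kT ln Z = −0.15080 × ln(5.1989) = −0.15080 × 1.6484 = -0.249 eV.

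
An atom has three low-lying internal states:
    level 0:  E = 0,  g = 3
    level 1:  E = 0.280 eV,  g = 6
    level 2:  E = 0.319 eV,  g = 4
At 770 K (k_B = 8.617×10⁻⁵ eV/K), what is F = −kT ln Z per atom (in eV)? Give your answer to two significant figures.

-0.076 eV

k_BT = 8.617×10⁻⁵ × 770 K = 0.06635 eV.
Eᵢ/kT = 0, 4.220, 4.808.
Z = Σ gᵢe^(−Eᵢ/kT) = 3·e^(−0) + 6·e^(−4.220) + 4·e^(−4.808) = 3.000 + 0.08819 + 0.03266 = 3.121.
F = −kT ln Z = −0.06635 × ln(3.121) = −0.06635 × 1.138 = -0.076 eV.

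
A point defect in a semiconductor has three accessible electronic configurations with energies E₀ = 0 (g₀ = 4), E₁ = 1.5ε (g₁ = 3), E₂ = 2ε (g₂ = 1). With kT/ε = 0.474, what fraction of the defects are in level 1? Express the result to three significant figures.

0.0306

Eᵢ/kT = 0, 3.1646, 4.2194.
Z = Σ gᵢe^(−Eᵢ/kT) = 4·e^(−0) + 3·e^(−3.1646) + 1·e^(−4.2194) = 4.0000 + 0.12669 + 0.014707 = 4.1414.
P₁ = g₁ e^(−E₁/kT) / Z = 0.12669/4.1414 = 0.0306.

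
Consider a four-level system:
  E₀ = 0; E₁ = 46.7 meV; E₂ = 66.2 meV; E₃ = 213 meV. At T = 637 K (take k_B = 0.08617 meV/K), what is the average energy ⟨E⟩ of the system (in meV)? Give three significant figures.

k_BT = 0.08617 × 637 K = 54.890 meV.
Eᵢ/kT = 0, 0.85079, 1.2060, 3.8805.
Z = Σ e^(−Eᵢ/kT) = e^(−0) + e^(−0.85079) + e^(−1.2060) + e^(−3.8805) = 1.0000 + 0.42708 + 0.29939 + 0.020641 = 1.7471.
⟨E⟩ = Σ Eᵢ e^(−Eᵢ/kT) / Z = (0·1.0000 + 46.7·0.42708 + 66.2·0.29939 + 213·0.020641) / 1.7471 = 25.3 meV.

25.3 meV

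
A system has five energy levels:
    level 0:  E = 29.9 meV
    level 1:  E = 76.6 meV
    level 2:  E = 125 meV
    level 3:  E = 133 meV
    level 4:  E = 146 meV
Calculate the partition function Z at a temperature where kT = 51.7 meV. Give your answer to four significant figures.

Z = 1.013

Eᵢ/kT = 0.578337, 1.48162, 2.41779, 2.57253, 2.82398.
Z = Σ e^(−Eᵢ/kT) = e^(−0.578337) + e^(−1.48162) + e^(−2.41779) + e^(−2.57253) + e^(−2.82398) = 0.560830 + 0.227269 + 0.0891184 + 0.0763422 + 0.0593692 = 1.01293.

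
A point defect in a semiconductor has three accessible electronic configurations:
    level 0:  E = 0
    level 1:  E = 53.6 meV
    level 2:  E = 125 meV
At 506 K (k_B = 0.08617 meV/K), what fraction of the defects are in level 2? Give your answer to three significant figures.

k_BT = 0.08617 × 506 K = 43.602 meV.
Eᵢ/kT = 0, 1.2293, 2.8668.
Z = Σ e^(−Eᵢ/kT) = e^(−0) + e^(−1.2293) + e^(−2.8668) = 1.0000 + 0.29250 + 0.056881 = 1.3494.
P₂ = e^(−E₂/kT) / Z = 0.056881/1.3494 = 0.0422.

0.0422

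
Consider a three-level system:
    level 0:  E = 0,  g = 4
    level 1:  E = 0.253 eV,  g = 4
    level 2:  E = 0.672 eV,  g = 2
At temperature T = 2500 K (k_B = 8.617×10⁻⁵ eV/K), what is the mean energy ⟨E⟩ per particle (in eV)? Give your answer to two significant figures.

k_BT = 8.617×10⁻⁵ × 2500 K = 0.2154 eV.
Eᵢ/kT = 0, 1.175, 3.120.
Z = Σ gᵢe^(−Eᵢ/kT) = 4·e^(−0) + 4·e^(−1.175) + 2·e^(−3.120) = 4.000 + 1.235 + 0.08831 = 5.323.
⟨E⟩ = Σ Eᵢ gᵢe^(−Eᵢ/kT) / Z = (0·4.000 + 0.253·1.235 + 0.672·0.08831) / 5.323 = 0.070 eV.

0.070 eV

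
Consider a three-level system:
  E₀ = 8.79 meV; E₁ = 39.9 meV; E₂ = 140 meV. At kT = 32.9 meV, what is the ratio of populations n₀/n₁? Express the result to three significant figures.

n₀/n₁ = exp[−(E₀−E₁)/kT] = exp(−(-31.11 meV)/(32.9 meV)) = exp(0.94559) = 2.57.

2.57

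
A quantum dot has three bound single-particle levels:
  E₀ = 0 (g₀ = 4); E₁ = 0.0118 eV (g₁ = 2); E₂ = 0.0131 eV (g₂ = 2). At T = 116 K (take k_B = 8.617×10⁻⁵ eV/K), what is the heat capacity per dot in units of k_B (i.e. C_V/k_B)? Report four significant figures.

0.2686

k_BT = 8.617×10⁻⁵ × 116 K = 0.00999572 eV.
Eᵢ/kT = 0, 1.18051, 1.31056.
Z = Σ gᵢe^(−Eᵢ/kT) = 4·e^(−0) + 2·e^(−1.18051) + 2·e^(−1.31056) = 4.00000 + 0.614244 + 0.539338 = 5.15358.
⟨E⟩ = 0.00277737 eV, ⟨E²⟩ = 0.0000345552 eV².
C_V/k_B = (⟨E²⟩ − ⟨E⟩²)/(kT)² = (0.0000345552 − 0.00000771378)/0.0000999144 = 0.2686.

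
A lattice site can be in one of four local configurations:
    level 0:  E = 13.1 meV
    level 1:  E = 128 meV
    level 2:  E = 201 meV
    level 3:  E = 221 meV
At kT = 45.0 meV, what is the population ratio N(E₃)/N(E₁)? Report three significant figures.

0.127

n₃/n₁ = exp[−(E₃−E₁)/kT] = exp(−(93 meV)/(45.0 meV)) = exp(-2.0667) = 0.127.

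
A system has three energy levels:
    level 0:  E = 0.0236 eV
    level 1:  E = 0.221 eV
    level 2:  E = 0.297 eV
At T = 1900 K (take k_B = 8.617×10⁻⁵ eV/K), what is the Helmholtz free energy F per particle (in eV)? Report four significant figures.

-0.04144 eV

k_BT = 8.617×10⁻⁵ × 1900 K = 0.163723 eV.
Eᵢ/kT = 0.144146, 1.34984, 1.81404.
Z = Σ e^(−Eᵢ/kT) = e^(−0.144146) + e^(−1.34984) + e^(−1.81404) = 0.865761 + 0.259282 + 0.162994 = 1.28804.
F = −kT ln Z = −0.163723 × ln(1.28804) = −0.163723 × 0.253122 = -0.04144 eV.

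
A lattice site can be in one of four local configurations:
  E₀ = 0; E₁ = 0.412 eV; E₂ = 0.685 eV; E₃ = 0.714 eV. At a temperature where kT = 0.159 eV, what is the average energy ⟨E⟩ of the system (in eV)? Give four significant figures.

0.04374 eV

Eᵢ/kT = 0, 2.59119, 4.30818, 4.49057.
Z = Σ e^(−Eᵢ/kT) = e^(−0) + e^(−2.59119) + e^(−4.30818) + e^(−4.49057) = 1.00000 + 0.0749308 + 0.0134580 + 0.0112142 = 1.09960.
⟨E⟩ = Σ Eᵢ e^(−Eᵢ/kT) / Z = (0·1.00000 + 0.412·0.0749308 + 0.685·0.0134580 + 0.714·0.0112142) / 1.09960 = 0.04374 eV.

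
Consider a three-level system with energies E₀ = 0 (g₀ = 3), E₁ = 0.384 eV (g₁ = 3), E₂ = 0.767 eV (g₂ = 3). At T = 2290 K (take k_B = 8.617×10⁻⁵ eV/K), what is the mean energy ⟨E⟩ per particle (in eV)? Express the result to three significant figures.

k_BT = 8.617×10⁻⁵ × 2290 K = 0.19733 eV.
Eᵢ/kT = 0, 1.9460, 3.8869.
Z = Σ gᵢe^(−Eᵢ/kT) = 3·e^(−0) + 3·e^(−1.9460) + 3·e^(−3.8869) = 3.0000 + 0.42853 + 0.061526 = 3.4901.
⟨E⟩ = Σ Eᵢ gᵢe^(−Eᵢ/kT) / Z = (0·3.0000 + 0.384·0.42853 + 0.767·0.061526) / 3.4901 = 0.0607 eV.

0.0607 eV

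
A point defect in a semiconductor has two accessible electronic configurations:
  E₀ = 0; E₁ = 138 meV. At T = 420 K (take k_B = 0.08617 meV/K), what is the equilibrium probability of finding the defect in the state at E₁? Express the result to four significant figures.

0.02160

k_BT = 0.08617 × 420 K = 36.1914 meV.
Eᵢ/kT = 0, 3.81306.
Z = Σ e^(−Eᵢ/kT) = e^(−0) + e^(−3.81306) = 1.00000 + 0.0220805 = 1.02208.
P₁ = e^(−E₁/kT) / Z = 0.0220805/1.02208 = 0.02160.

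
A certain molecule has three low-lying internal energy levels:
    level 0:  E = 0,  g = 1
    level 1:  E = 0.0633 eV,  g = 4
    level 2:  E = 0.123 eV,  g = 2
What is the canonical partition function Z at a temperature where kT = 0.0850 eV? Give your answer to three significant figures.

Eᵢ/kT = 0, 0.74471, 1.4471.
Z = Σ gᵢe^(−Eᵢ/kT) = 1·e^(−0) + 4·e^(−0.74471) + 2·e^(−1.4471) = 1.0000 + 1.8995 + 0.47050 = 3.3700.

Z = 3.37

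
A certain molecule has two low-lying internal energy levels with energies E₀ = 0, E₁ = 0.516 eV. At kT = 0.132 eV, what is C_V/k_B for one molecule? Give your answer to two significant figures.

Eᵢ/kT = 0, 3.909.
Z = Σ e^(−Eᵢ/kT) = e^(−0) + e^(−3.909) = 1.000 + 0.02006 = 1.020.
⟨E⟩ = 0.01015 eV, ⟨E²⟩ = 0.005236 eV².
C_V/k_B = (⟨E²⟩ − ⟨E⟩²)/(kT)² = (0.005236 − 0.0001030)/0.01742 = 0.29.

0.29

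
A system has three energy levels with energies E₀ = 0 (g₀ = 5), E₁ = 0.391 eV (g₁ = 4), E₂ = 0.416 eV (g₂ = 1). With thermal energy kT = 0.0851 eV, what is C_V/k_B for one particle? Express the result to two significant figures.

0.20

Eᵢ/kT = 0, 4.595, 4.888.
Z = Σ gᵢe^(−Eᵢ/kT) = 5·e^(−0) + 4·e^(−4.595) + 1·e^(−4.888) = 5.000 + 0.04041 + 0.007536 = 5.048.
⟨E⟩ = 0.003751 eV, ⟨E²⟩ = 0.001482 eV².
C_V/k_B = (⟨E²⟩ − ⟨E⟩²)/(kT)² = (0.001482 − 0.00001407)/0.007242 = 0.20.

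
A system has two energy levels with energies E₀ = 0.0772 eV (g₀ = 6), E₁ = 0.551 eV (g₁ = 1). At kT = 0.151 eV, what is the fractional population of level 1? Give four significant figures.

Eᵢ/kT = 0.511258, 3.64901.
Z = Σ gᵢe^(−Eᵢ/kT) = 6·e^(−0.511258) + 1·e^(−3.64901) = 3.59844 + 0.0260169 = 3.62446.
P₁ = g₁ e^(−E₁/kT) / Z = 0.0260169/3.62446 = 0.007178.

0.007178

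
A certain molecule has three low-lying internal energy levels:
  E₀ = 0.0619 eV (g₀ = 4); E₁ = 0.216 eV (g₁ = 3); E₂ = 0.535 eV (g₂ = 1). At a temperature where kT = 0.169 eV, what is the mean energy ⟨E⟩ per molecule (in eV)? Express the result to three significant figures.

0.103 eV

Eᵢ/kT = 0.36627, 1.2781, 3.1657.
Z = Σ gᵢe^(−Eᵢ/kT) = 4·e^(−0.36627) + 3·e^(−1.2781) + 1·e^(−3.1657) = 2.7733 + 0.83570 + 0.042185 = 3.6512.
⟨E⟩ = Σ Eᵢ gᵢe^(−Eᵢ/kT) / Z = (0.0619·2.7733 + 0.216·0.83570 + 0.535·0.042185) / 3.6512 = 0.103 eV.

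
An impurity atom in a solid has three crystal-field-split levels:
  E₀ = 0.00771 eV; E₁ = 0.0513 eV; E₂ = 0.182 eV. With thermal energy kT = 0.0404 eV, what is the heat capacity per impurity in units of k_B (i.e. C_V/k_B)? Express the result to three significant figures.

Eᵢ/kT = 0.19084, 1.2698, 4.5050.
Z = Σ e^(−Eᵢ/kT) = e^(−0.19084) + e^(−1.2698) + e^(−4.5050) = 0.82626 + 0.28089 + 0.011054 = 1.1182.
⟨E⟩ = 0.020383 eV, ⟨E²⟩ = 0.0010324 eV².
C_V/k_B = (⟨E²⟩ − ⟨E⟩²)/(kT)² = (0.0010324 − 0.00041547)/0.0016322 = 0.378.

0.378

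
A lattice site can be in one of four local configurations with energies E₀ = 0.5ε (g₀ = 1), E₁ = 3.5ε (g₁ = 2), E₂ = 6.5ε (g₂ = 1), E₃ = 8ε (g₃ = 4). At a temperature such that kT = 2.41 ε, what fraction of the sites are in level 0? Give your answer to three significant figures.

Eᵢ/kT = 0.20747, 1.4523, 2.6971, 3.3195.
Z = Σ gᵢe^(−Eᵢ/kT) = 1·e^(−0.20747) + 2·e^(−1.4523) + 1·e^(−2.6971) + 4·e^(−3.3195) = 0.81264 + 0.46806 + 0.067401 + 0.14468 = 1.4928.
P₀ = g₀ e^(−E₀/kT) / Z = 0.81264/1.4928 = 0.544.

0.544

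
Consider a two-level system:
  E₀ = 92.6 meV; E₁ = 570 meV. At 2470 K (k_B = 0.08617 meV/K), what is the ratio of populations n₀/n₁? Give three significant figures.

9.42

k_BT = 0.08617 × 2470 K = 212.84 meV.
n₀/n₁ = exp[−(E₀−E₁)/kT] = exp(−(-477.4 meV)/(212.84 meV)) = exp(2.2430) = 9.42.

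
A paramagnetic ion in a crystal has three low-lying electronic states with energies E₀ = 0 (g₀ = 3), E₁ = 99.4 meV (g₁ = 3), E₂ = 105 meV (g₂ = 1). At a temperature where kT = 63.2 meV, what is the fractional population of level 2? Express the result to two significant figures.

Eᵢ/kT = 0, 1.573, 1.661.
Z = Σ gᵢe^(−Eᵢ/kT) = 3·e^(−0) + 3·e^(−1.573) + 1·e^(−1.661) = 3.000 + 0.6223 + 0.1899 = 3.812.
P₂ = g₂ e^(−E₂/kT) / Z = 0.1899/3.812 = 0.050.

0.050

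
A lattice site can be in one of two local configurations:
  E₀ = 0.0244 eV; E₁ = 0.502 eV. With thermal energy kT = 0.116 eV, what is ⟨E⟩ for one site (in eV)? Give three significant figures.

Eᵢ/kT = 0.21034, 4.3276.
Z = Σ e^(−Eᵢ/kT) = e^(−0.21034) + e^(−4.3276) = 0.81031 + 0.013199 = 0.82351.
⟨E⟩ = Σ Eᵢ e^(−Eᵢ/kT) / Z = (0.0244·0.81031 + 0.502·0.013199) / 0.82351 = 0.0321 eV.

0.0321 eV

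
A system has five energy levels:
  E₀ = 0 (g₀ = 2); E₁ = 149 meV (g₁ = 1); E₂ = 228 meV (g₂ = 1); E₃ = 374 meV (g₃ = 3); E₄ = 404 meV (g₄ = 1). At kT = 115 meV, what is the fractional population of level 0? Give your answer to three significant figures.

Eᵢ/kT = 0, 1.2957, 1.9826, 3.2522, 3.5130.
Z = Σ gᵢe^(−Eᵢ/kT) = 2·e^(−0) + 1·e^(−1.2957) + 1·e^(−1.9826) + 3·e^(−3.2522) + 1·e^(−3.5130) = 2.0000 + 0.27371 + 0.13771 + 0.11607 + 0.029807 = 2.5573.
P₀ = g₀ e^(−E₀/kT) / Z = 2.0000/2.5573 = 0.782.

0.782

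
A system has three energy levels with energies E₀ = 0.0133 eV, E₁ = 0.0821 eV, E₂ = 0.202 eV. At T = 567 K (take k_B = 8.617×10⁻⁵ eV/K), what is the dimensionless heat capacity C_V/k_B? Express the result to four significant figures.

0.5179

k_BT = 8.617×10⁻⁵ × 567 K = 0.0488584 eV.
Eᵢ/kT = 0.272215, 1.68037, 4.13440.
Z = Σ e^(−Eᵢ/kT) = e^(−0.272215) + e^(−1.68037) + e^(−4.13440) = 0.761690 + 0.186305 + 0.0160123 = 0.964007.
⟨E⟩ = 0.0297307 eV, ⟨E²⟩ = 0.00212019 eV².
C_V/k_B = (⟨E²⟩ − ⟨E⟩²)/(kT)² = (0.00212019 − 0.000883915)/0.00238714 = 0.5179.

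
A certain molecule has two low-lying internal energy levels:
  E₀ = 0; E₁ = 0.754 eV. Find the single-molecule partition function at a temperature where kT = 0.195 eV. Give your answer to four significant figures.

Z = 1.021

Eᵢ/kT = 0, 3.86667.
Z = Σ e^(−Eᵢ/kT) = e^(−0) + e^(−3.86667) = 1.00000 + 0.0209279 = 1.02093.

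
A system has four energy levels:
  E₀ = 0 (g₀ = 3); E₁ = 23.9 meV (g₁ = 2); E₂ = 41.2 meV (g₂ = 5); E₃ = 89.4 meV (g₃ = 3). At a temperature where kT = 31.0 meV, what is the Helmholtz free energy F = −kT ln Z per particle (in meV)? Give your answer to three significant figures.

Eᵢ/kT = 0, 0.77097, 1.3290, 2.8839.
Z = Σ gᵢe^(−Eᵢ/kT) = 3·e^(−0) + 2·e^(−0.77097) + 5·e^(−1.3290) + 3·e^(−2.8839) = 3.0000 + 0.92513 + 1.3237 + 0.16775 = 5.4166.
F = −kT ln Z = −31.0 × ln(5.4166) = −31.0 × 1.6895 = -52.4 meV.

-52.4 meV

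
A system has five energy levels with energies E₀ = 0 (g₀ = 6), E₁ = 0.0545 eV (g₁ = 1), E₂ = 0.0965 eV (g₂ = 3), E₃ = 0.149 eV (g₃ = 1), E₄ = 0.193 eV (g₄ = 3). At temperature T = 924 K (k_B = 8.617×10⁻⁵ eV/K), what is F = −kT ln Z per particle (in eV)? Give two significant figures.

k_BT = 8.617×10⁻⁵ × 924 K = 0.07962 eV.
Eᵢ/kT = 0, 0.6845, 1.212, 1.871, 2.424.
Z = Σ gᵢe^(−Eᵢ/kT) = 6·e^(−0) + 1·e^(−0.6845) + 3·e^(−1.212) + 1·e^(−1.871) + 3·e^(−2.424) = 6.000 + 0.5043 + 0.8928 + 0.1540 + 0.2657 = 7.817.
F = −kT ln Z = −0.07962 × ln(7.817) = −0.07962 × 2.056 = -0.16 eV.

-0.16 eV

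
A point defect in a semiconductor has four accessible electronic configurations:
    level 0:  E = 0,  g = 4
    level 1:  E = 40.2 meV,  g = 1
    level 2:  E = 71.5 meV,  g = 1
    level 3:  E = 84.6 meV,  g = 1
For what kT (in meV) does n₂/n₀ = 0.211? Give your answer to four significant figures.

n₂/n₀ = (g₂/g₀) exp[−(E₂−E₀)/kT] = 0.211.
⇒ (E₂−E₀)/kT = ln((1/4)/0.211) = ln(1.18483) = 0.169599.
kT = 71.5 meV / 0.169599 = 421.6 meV.

421.6 meV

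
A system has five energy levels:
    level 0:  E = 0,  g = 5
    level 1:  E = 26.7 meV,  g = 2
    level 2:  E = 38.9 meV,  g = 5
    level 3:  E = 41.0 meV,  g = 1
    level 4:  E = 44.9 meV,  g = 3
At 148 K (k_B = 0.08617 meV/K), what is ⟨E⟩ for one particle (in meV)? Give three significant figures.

k_BT = 0.08617 × 148 K = 12.753 meV.
Eᵢ/kT = 0, 2.0936, 3.0503, 3.2149, 3.5207.
Z = Σ gᵢe^(−Eᵢ/kT) = 5·e^(−0) + 2·e^(−2.0936) + 5·e^(−3.0503) + 1·e^(−3.2149) + 3·e^(−3.5207) = 5.0000 + 0.24649 + 0.23672 + 0.040159 + 0.088736 = 5.6121.
⟨E⟩ = Σ Eᵢ gᵢe^(−Eᵢ/kT) / Z = (0·5.0000 + 26.7·0.24649 + 38.9·0.23672 + 41.0·0.040159 + 44.9·0.088736) / 5.6121 = 3.82 meV.

3.82 meV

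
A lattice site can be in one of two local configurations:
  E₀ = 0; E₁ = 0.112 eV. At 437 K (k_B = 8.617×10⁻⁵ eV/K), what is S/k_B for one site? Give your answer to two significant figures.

k_BT = 8.617×10⁻⁵ × 437 K = 0.03766 eV.
Eᵢ/kT = 0, 2.974.
Z = Σ e^(−Eᵢ/kT) = e^(−0) + e^(−2.974) = 1.000 + 0.05110 = 1.051.
⟨E⟩ = Σ EᵢPᵢ = 0.005445 eV.
S/k_B = ln Z + ⟨E⟩/kT = ln(1.051) + 0.005445/0.03766 = 0.04974 + 0.1446 = 0.19.

0.19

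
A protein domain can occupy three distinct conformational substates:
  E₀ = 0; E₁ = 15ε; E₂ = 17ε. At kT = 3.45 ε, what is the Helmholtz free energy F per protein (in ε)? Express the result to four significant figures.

-0.06893 ε

Eᵢ/kT = 0, 4.34783, 4.92754.
Z = Σ e^(−Eᵢ/kT) = e^(−0) + e^(−4.34783) + e^(−4.92754) = 1.00000 + 0.0129349 + 0.00724430 = 1.02018.
F = −kT ln Z = −3.45 × ln(1.02018) = −3.45 × 0.0199791 = -0.06893 ε.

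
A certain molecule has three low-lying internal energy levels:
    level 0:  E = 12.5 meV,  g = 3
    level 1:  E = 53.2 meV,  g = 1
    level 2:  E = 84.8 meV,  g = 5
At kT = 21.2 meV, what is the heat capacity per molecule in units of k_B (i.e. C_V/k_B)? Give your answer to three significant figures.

Eᵢ/kT = 0.58962, 2.5094, 4.0000.
Z = Σ gᵢe^(−Eᵢ/kT) = 3·e^(−0.58962) + 1·e^(−2.5094) + 5·e^(−4.0000) = 1.6636 + 0.081317 + 0.091578 = 1.8365.
⟨E⟩ = 17.907 meV, ⟨E²⟩ = 625.44 meV².
C_V/k_B = (⟨E²⟩ − ⟨E⟩²)/(kT)² = (625.44 − 320.66)/449.44 = 0.678.

0.678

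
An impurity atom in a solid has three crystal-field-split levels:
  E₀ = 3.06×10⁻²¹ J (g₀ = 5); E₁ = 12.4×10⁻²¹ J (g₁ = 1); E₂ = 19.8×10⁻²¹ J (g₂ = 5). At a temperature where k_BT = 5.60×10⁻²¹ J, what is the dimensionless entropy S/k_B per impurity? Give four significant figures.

1.890

Eᵢ/kT = 0.546429, 2.21429, 3.53571.
Z = Σ gᵢe^(−Eᵢ/kT) = 5·e^(−0.546429) + 1·e^(−2.21429) + 5·e^(−3.53571) = 2.89507 + 0.109231 + 0.145690 = 3.14999.
⟨E⟩ = Σ EᵢPᵢ = 4.15812 ×10⁻²¹ J.
S/k_B = ln Z + ⟨E⟩/kT = ln(3.14999) + 4.15812/5.60 = 1.14740 + 0.742521 = 1.890.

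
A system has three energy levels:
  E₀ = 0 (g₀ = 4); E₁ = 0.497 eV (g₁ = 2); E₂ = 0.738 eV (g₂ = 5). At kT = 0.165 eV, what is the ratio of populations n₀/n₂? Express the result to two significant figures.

n₀/n₂ = (g₀/g₂) exp[−(E₀−E₂)/kT] = (4/5) × exp(−(-0.738 eV)/(0.165 eV)) = (4/5) × exp(4.473) = 70.

70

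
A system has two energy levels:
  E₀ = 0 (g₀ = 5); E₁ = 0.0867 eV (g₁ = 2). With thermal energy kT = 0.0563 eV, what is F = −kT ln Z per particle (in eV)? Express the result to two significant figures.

-0.095 eV

Eᵢ/kT = 0, 1.540.
Z = Σ gᵢe^(−Eᵢ/kT) = 5·e^(−0) + 2·e^(−1.540) = 5.000 + 0.4288 = 5.429.
F = −kT ln Z = −0.0563 × ln(5.429) = −0.0563 × 1.692 = -0.095 eV.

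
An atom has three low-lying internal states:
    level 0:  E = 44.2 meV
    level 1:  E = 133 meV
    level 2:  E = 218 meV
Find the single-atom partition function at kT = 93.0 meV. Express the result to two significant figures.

Eᵢ/kT = 0.4753, 1.430, 2.344.
Z = Σ e^(−Eᵢ/kT) = e^(−0.4753) + e^(−1.430) + e^(−2.344) = 0.6217 + 0.2393 + 0.09594 = 0.9569.

Z = 0.96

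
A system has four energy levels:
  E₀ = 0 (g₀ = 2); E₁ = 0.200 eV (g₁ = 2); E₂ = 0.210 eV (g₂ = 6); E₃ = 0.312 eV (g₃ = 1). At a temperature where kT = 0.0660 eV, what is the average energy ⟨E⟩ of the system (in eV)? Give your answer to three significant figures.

0.0316 eV

Eᵢ/kT = 0, 3.0303, 3.1818, 4.7273.
Z = Σ gᵢe^(−Eᵢ/kT) = 2·e^(−0) + 2·e^(−3.0303) + 6·e^(−3.1818) + 1·e^(−4.7273) = 2.0000 + 0.096602 + 0.24907 + 0.0088503 = 2.3545.
⟨E⟩ = Σ Eᵢ gᵢe^(−Eᵢ/kT) / Z = (0·2.0000 + 0.200·0.096602 + 0.210·0.24907 + 0.312·0.0088503) / 2.3545 = 0.0316 eV.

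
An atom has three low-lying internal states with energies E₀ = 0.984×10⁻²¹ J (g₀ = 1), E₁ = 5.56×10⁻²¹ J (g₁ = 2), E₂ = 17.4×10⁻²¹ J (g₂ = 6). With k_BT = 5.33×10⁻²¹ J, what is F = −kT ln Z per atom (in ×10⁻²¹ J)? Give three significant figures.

Eᵢ/kT = 0.18462, 1.0432, 3.2645.
Z = Σ gᵢe^(−Eᵢ/kT) = 1·e^(−0.18462) + 2·e^(−1.0432) + 6·e^(−3.2645) = 0.83142 + 0.70465 + 0.22930 = 1.7654.
F = −kT ln Z = −5.33 × ln(1.7654) = −5.33 × 0.56838 = -3.03 ×10⁻²¹ J.

-3.03 ×10⁻²¹ J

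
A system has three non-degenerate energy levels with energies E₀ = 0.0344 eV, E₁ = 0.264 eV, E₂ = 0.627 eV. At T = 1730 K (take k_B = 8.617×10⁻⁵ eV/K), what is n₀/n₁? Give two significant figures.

4.7

k_BT = 8.617×10⁻⁵ × 1730 K = 0.1491 eV.
n₀/n₁ = exp[−(E₀−E₁)/kT] = exp(−(-0.2296 eV)/(0.1491 eV)) = exp(1.540) = 4.7.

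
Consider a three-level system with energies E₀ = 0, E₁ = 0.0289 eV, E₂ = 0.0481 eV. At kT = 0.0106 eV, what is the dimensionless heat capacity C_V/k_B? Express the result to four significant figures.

Eᵢ/kT = 0, 2.72642, 4.53774.
Z = Σ e^(−Eᵢ/kT) = e^(−0) + e^(−2.72642) + e^(−4.53774) = 1.00000 + 0.0654532 + 0.0106976 = 1.07615.
⟨E⟩ = 0.00223589 eV, ⟨E²⟩ = 0.0000737976 eV².
C_V/k_B = (⟨E²⟩ − ⟨E⟩²)/(kT)² = (0.0000737976 − 0.00000499920)/0.000112360 = 0.6123.

0.6123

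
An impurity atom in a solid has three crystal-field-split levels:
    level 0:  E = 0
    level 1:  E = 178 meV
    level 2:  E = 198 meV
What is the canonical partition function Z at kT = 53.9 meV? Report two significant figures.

Eᵢ/kT = 0, 3.302, 3.673.
Z = Σ e^(−Eᵢ/kT) = e^(−0) + e^(−3.302) + e^(−3.673) = 1.000 + 0.03681 + 0.02540 = 1.062.

Z = 1.1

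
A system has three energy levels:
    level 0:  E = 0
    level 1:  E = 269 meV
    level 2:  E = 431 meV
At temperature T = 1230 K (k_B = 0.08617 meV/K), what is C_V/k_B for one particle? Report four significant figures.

k_BT = 0.08617 × 1230 K = 105.989 meV.
Eᵢ/kT = 0, 2.53800, 4.06646.
Z = Σ e^(−Eᵢ/kT) = e^(−0) + e^(−2.53800) + e^(−4.06646) = 1.00000 + 0.0790243 + 0.0171379 = 1.09616.
⟨E⟩ = 26.1312 meV, ⟨E²⟩ = 8120.92 meV².
C_V/k_B = (⟨E²⟩ − ⟨E⟩²)/(kT)² = (8120.92 − 682.840)/11233.7 = 0.6621.

0.6621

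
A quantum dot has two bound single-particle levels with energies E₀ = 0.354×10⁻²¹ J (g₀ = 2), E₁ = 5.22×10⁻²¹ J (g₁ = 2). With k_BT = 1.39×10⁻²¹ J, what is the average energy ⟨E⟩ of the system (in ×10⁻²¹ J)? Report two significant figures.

0.50 ×10⁻²¹ J

Eᵢ/kT = 0.2547, 3.755.
Z = Σ gᵢe^(−Eᵢ/kT) = 2·e^(−0.2547) + 2·e^(−3.755) = 1.550 + 0.04680 = 1.597.
⟨E⟩ = Σ Eᵢ gᵢe^(−Eᵢ/kT) / Z = (0.354·1.550 + 5.22·0.04680) / 1.597 = 0.50 ×10⁻²¹ J.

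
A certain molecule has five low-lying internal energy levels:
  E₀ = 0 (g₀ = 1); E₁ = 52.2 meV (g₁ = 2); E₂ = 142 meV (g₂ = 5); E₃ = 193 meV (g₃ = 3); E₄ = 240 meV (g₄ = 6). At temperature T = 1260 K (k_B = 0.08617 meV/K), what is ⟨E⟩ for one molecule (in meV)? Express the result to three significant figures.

k_BT = 0.08617 × 1260 K = 108.57 meV.
Eᵢ/kT = 0, 0.48080, 1.3079, 1.7777, 2.2106.
Z = Σ gᵢe^(−Eᵢ/kT) = 1·e^(−0) + 2·e^(−0.48080) + 5·e^(−1.3079) + 3·e^(−1.7777) + 6·e^(−2.2106) = 1.0000 + 1.2366 + 1.3519 + 0.50708 + 0.65781 = 4.7534.
⟨E⟩ = Σ Eᵢ gᵢe^(−Eᵢ/kT) / Z = (0·1.0000 + 52.2·1.2366 + 142·1.3519 + 193·0.50708 + 240·0.65781) / 4.7534 = 108 meV.

108 meV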